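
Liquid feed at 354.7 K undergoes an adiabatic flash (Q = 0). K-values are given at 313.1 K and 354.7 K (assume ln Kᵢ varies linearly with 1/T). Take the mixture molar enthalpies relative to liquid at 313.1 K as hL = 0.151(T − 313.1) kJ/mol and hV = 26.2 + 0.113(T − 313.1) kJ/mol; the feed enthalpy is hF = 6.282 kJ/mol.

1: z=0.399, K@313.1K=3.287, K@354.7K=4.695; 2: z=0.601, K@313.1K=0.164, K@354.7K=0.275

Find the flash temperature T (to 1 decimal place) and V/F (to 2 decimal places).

Adiabatic flash: solve Rachford–Rice at each trial T, then check hF = ψ·hV(T) + (1−ψ)·hL(T).
  T = 313.1 K: K = (3.287, 0.164), RR gives ψ = 0.214, H_out = 5.619 kJ/mol
  T = 354.7 K: K = (4.695, 0.275), RR gives ψ = 0.388, H_out = 15.826 kJ/mol
  T = 333.9 K: K = (3.972, 0.216), RR gives ψ = 0.307, H_out = 10.932 kJ/mol
  T = 323.5 K: K = (3.624, 0.189), RR gives ψ = 0.263, H_out = 8.356 kJ/mol
  T = 318.3 K: K = (3.454, 0.176), RR gives ψ = 0.239, H_out = 7.013 kJ/mol
  T = 315.7 K: K = (3.370, 0.170), RR gives ψ = 0.227, H_out = 6.323 kJ/mol
  T = 314.4 K: K = (3.329, 0.167), RR gives ψ = 0.221, H_out = 5.973 kJ/mol
Linear interpolation between T = 314.4 (H_out = 5.973) and T = 315.7 (H_out = 6.323) on hF = 6.282 gives T ≈ 315.5 K, at which ψ = 0.23.

T = 315.5 K, V/F = 0.23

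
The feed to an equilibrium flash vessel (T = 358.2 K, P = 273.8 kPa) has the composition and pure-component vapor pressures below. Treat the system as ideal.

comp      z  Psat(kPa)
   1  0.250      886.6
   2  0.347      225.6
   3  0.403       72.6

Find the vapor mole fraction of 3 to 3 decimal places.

Raoult's law: Kᵢ = Pᵢˢᵃᵗ/P = Pᵢˢᵃᵗ/273.8.
  K_1 = 886.6/273.8 = 3.23813, K_2 = 225.6/273.8 = 0.82396, K_3 = 72.6/273.8 = 0.26516
Material balance + equilibrium reduce to Σ zᵢ(Kᵢ−1)/(1+V/F(Kᵢ−1)) = 0.
Feasibility: ΣzᵢKᵢ = 1.202, Σzᵢ/Kᵢ = 2.018 — both > 1, two phases present.
Newton–Raphson from V/F = 0.33:
  V/F = 0.330: g = -0.1340, g' = -0.806 → V/F = 0.164
  V/F = 0.164: g = 0.0099, g' = -0.963 → V/F = 0.174
Converged at V/F = 0.174.
Compositions from xᵢ = zᵢ/(1+V/F(Kᵢ−1)), yᵢ = Kᵢxᵢ:
  1: x = 0.180, y = 0.583
  2: x = 0.358, y = 0.295
  3: x = 0.462, y = 0.123

y_3 = 0.123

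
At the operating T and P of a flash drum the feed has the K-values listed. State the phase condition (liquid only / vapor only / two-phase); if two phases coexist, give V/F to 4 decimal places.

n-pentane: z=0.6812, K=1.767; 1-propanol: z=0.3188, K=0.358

two-phase, V/F = 0.6454

ΣzᵢKᵢ = 1.3178; Σzᵢ/Kᵢ = 1.2760.
Both exceed 1, so a two-phase solution exists.
Material balance + equilibrium reduce to Σ zᵢ(Kᵢ−1)/(1+ψ(Kᵢ−1)) = 0.
Iterate (Newton) starting at ψ = 0.5:
  ψ = 0.5000: g = 0.07622, g' = -0.4944 → ψ = 0.6542
  ψ = 0.6542: g = -0.00496, g' = -0.5683 → ψ = 0.6455
  ψ = 0.6455: g = -0.00003, g' = -0.5624 → ψ = 0.6454
Converged at ψ = 0.6454.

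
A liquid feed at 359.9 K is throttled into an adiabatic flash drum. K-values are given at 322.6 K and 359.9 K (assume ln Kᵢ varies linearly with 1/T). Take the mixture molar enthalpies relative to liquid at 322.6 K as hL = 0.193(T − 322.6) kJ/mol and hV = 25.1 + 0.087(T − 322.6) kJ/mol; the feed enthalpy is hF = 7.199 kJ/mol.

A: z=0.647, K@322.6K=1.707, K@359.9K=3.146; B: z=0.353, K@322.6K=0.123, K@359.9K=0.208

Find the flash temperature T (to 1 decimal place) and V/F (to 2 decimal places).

T = 324.3 K, V/F = 0.28

Adiabatic flash: solve Rachford–Rice at each trial T, then check hF = ψ·hV(T) + (1−ψ)·hL(T).
  T = 322.6 K: K = (1.707, 0.123), RR gives ψ = 0.238, H_out = 5.985 kJ/mol
  T = 359.9 K: K = (3.146, 0.208), RR gives ψ = 0.652, H_out = 20.995 kJ/mol
  T = 341.2 K: K = (2.354, 0.162), RR gives ψ = 0.512, H_out = 15.422 kJ/mol
  T = 331.9 K: K = (2.014, 0.142), RR gives ψ = 0.406, H_out = 11.578 kJ/mol
  T = 327.2 K: K = (1.855, 0.132), RR gives ψ = 0.332, H_out = 9.069 kJ/mol
  T = 324.9 K: K = (1.780, 0.127), RR gives ψ = 0.289, H_out = 7.624 kJ/mol
Linear interpolation between T = 322.6 (H_out = 5.985) and T = 324.9 (H_out = 7.624) on hF = 7.199 gives T ≈ 324.3 K, at which ψ = 0.28.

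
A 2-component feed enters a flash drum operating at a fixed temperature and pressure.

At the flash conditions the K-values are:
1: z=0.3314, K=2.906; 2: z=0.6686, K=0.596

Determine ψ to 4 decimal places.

Let ψ = V/F and solve Σ zᵢ(Kᵢ−1)/(1+ψ(Kᵢ−1)) = 0.
Check two-phase: ΣzᵢKᵢ = 1.3615 > 1 and Σzᵢ/Kᵢ = 1.2359 > 1, so g(0) = 0.3615 > 0 and g(1) = -0.2359 < 0.
Iterate (Newton) starting at ψ = 0.5:
  ψ = 0.5000: g = -0.01506, g' = -0.4870 → ψ = 0.4691
  ψ = 0.4691: g = 0.00022, g' = -0.5017 → ψ = 0.4695
Converged at ψ = 0.4695.

ψ = 0.4695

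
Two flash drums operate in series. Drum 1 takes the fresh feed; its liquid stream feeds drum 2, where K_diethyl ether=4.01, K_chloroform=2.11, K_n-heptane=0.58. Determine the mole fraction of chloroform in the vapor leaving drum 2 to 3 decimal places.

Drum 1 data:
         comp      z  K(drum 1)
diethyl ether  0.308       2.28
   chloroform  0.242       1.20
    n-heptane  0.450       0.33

Drum 1:
Material balance + equilibrium reduce to Σ zᵢ(Kᵢ−1)/(1+ψ₁(Kᵢ−1)) = 0.
g(0) = ΣzᵢKᵢ − 1 = 0.141 and g(1) = 1 − Σzᵢ/Kᵢ = -0.700, so a root lies in (0, 1).
Newton–Raphson from ψ₁ = 0.69:
  ψ₁ = 0.690: g = -0.3088, g' = -0.848 → ψ₁ = 0.326
  ψ₁ = 0.326: g = -0.0621, g' = -0.590 → ψ₁ = 0.221
Converged at ψ₁ = 0.221.
Drum-1 compositions:
  diethyl ether: x = 0.240, y = 0.548
  chloroform: x = 0.232, y = 0.278
  n-heptane: x = 0.528, y = 0.174
Drum-2 feed = drum-1 liquid: z₂ = (0.2402, 0.2318, 0.5280).
Drum 2:
Rachford–Rice: g(ψ₂) = Σ zᵢ(Kᵢ−1)/(1+ψ₂(Kᵢ−1)) = 0.
Feasibility: ΣzᵢKᵢ = 1.758, Σzᵢ/Kᵢ = 1.080 — both > 1, two phases present.
Newton iteration, ψ₂⁰ = 0.5:
  ψ₂ = 0.500: g = 0.1733, g' = -0.614 → ψ₂ = 0.782
  ψ₂ = 0.782: g = 0.0229, g' = -0.482 → ψ₂ = 0.830
Converged at ψ₂ = 0.830.
  diethyl ether: x = 0.069, y = 0.275
  chloroform: x = 0.121, y = 0.255
  n-heptane: x = 0.811, y = 0.470

y_chloroform (drum 2) = 0.255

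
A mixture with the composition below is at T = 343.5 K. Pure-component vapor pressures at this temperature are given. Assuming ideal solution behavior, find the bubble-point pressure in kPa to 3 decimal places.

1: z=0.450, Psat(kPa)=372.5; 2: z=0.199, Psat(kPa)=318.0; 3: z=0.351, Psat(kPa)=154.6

Pbub = 285.172 kPa

At the bubble point ψ → 0, so ΣzᵢKᵢ = 1 with Kᵢ = Pᵢˢᵃᵗ/P ⇒ P = ΣzᵢPᵢˢᵃᵗ.
P = 0.450·372.5 + 0.199·318.0 + 0.351·154.6 = 285.172 kPa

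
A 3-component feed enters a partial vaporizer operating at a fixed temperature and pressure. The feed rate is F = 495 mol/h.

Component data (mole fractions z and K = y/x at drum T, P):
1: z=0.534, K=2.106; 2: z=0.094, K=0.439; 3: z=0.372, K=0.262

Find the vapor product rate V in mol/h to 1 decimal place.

V = 166.7 mol/h

Rachford–Rice: g(V/F) = Σ zᵢ(Kᵢ−1)/(1+V/F(Kᵢ−1)) = 0.
Check two-phase: ΣzᵢKᵢ = 1.263 > 1 and Σzᵢ/Kᵢ = 1.888 > 1, so g(0) = 0.263 > 0 and g(1) = -0.888 < 0.
Iterate (Newton) starting at V/F = 0.53:
  V/F = 0.530: g = -0.1536, g' = -0.866 → V/F = 0.353
  V/F = 0.353: g = -0.0120, g' = -0.754 → V/F = 0.337
Converged at V/F = 0.337.
Then V = V/F·F = 0.3367·495 = 166.7 mol/h and L = F − V = 328.3 mol/h.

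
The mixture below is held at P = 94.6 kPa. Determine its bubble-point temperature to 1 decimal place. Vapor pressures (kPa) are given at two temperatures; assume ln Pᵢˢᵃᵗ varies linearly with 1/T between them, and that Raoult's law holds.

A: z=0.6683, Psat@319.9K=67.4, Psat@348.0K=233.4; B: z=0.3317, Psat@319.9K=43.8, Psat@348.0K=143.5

Bubble-point temperature: ΣzᵢPᵢˢᵃᵗ(T) = P. Interpolate ln Pᵢˢᵃᵗ = aᵢ + bᵢ/T.
  T = 319.9 K: ΣzᵢPᵢˢᵃᵗ = 59.57 kPa
  T = 348.0 K: ΣzᵢPᵢˢᵃᵗ = 203.58 kPa
  T = 333.9 K: ΣzᵢPᵢˢᵃᵗ = 112.76 kPa
  T = 326.9 K: ΣzᵢPᵢˢᵃᵗ = 82.52 kPa
  T = 330.4 K: ΣzᵢPᵢˢᵃᵗ = 96.62 kPa
  T = 328.6 K: ΣzᵢPᵢˢᵃᵗ = 89.13 kPa
Interpolating between 328.6 K and 330.4 K gives T ≈ 329.9 K.

T = 329.9 K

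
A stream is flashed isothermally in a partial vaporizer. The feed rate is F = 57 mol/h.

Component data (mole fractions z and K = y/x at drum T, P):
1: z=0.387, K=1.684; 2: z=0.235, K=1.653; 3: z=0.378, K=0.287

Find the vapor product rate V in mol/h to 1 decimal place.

V = 17.7 mol/h

Rachford–Rice: g(ψ) = Σ zᵢ(Kᵢ−1)/(1+ψ(Kᵢ−1)) = 0.
g(0) = ΣzᵢKᵢ − 1 = 0.149 and g(1) = 1 − Σzᵢ/Kᵢ = -0.689, so a root lies in (0, 1).
Newton iteration, ψ⁰ = 0.5:
  ψ = 0.500: g = -0.1059, g' = -0.622 → ψ = 0.330
  ψ = 0.330: g = -0.0100, g' = -0.517 → ψ = 0.310
Converged at ψ = 0.310.
Then V = ψ·F = 0.3101·57 = 17.7 mol/h and L = F − V = 39.3 mol/h.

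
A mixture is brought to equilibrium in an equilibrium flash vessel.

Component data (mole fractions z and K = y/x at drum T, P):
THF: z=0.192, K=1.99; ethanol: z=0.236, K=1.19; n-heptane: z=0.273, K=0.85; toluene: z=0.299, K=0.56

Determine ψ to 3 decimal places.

Let ψ = V/F and solve Σ zᵢ(Kᵢ−1)/(1+ψ(Kᵢ−1)) = 0.
Check two-phase: ΣzᵢKᵢ = 1.062 > 1 and Σzᵢ/Kᵢ = 1.150 > 1, so g(0) = 0.062 > 0 and g(1) = -0.150 < 0.
Iterate (Newton) starting at ψ = 0.69:
  ψ = 0.690: g = -0.0820, g' = -0.200 → ψ = 0.280
  ψ = 0.280: g = -0.0014, g' = -0.205 → ψ = 0.273
Converged at ψ = 0.273.

ψ = 0.273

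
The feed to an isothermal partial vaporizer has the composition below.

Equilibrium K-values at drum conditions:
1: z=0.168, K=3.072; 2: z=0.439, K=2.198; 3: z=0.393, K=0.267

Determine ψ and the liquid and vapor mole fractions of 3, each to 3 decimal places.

Newton iteration, ψ⁰ = 0.5:
  ψ = 0.500: g = 0.0452, g' = -0.947 → ψ = 0.548
  ψ = 0.548: g = -0.0007, g' = -0.977 → ψ = 0.547
Converged at ψ = 0.547.
Compositions from xᵢ = zᵢ/(1+ψ(Kᵢ−1)), yᵢ = Kᵢxᵢ:
  1: x = 0.079, y = 0.242
  2: x = 0.265, y = 0.583
  3: x = 0.656, y = 0.175

ψ = 0.547, x_3 = 0.656, y_3 = 0.175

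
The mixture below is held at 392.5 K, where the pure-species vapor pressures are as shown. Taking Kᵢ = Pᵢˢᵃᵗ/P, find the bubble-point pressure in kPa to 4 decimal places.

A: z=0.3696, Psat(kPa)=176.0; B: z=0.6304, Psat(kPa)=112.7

At the bubble point ψ → 0, so ΣzᵢKᵢ = 1 with Kᵢ = Pᵢˢᵃᵗ/P ⇒ P = ΣzᵢPᵢˢᵃᵗ.
P = 0.3696·176.0 + 0.6304·112.7 = 136.0957 kPa

Pbub = 136.0957 kPa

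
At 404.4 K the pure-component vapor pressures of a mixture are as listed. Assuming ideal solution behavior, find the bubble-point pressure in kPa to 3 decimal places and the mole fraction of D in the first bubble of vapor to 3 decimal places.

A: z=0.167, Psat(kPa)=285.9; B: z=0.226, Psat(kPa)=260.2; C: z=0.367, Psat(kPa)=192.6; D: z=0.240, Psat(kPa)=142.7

Pbub = 211.483 kPa, y_D = 0.162

At the bubble point ψ → 0, so ΣzᵢKᵢ = 1 with Kᵢ = Pᵢˢᵃᵗ/P ⇒ P = ΣzᵢPᵢˢᵃᵗ.
P = 0.167·285.9 + 0.226·260.2 + 0.367·192.6 + 0.240·142.7 = 211.483 kPa
yᵢ = zᵢPᵢˢᵃᵗ/P ⇒ y_D = 0.240·142.7/211.483 = 0.162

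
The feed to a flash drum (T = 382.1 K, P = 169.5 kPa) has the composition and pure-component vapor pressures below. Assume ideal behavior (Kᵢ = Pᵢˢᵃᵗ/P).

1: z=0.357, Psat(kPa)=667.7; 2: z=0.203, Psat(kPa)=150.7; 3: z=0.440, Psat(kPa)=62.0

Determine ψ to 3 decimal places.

ψ = 0.491

Raoult's law: Kᵢ = Pᵢˢᵃᵗ/P = Pᵢˢᵃᵗ/169.5.
  K_1 = 667.7/169.5 = 3.93923, K_2 = 150.7/169.5 = 0.88909, K_3 = 62.0/169.5 = 0.36578
Material balance + equilibrium reduce to Σ zᵢ(Kᵢ−1)/(1+ψ(Kᵢ−1)) = 0.
g(0) = ΣzᵢKᵢ − 1 = 0.748 and g(1) = 1 − Σzᵢ/Kᵢ = -0.522, so a root lies in (0, 1).
Newton iteration, ψ⁰ = 0.5:
  ψ = 0.500: g = -0.0076, g' = -0.888 → ψ = 0.491
Converged at ψ = 0.491.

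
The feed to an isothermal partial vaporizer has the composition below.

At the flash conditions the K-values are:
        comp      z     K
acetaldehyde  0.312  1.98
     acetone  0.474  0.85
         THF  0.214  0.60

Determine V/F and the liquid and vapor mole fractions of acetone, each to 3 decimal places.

Rachford–Rice: g(V/F) = Σ zᵢ(Kᵢ−1)/(1+V/F(Kᵢ−1)) = 0.
Feasibility: ΣzᵢKᵢ = 1.149, Σzᵢ/Kᵢ = 1.072 — both > 1, two phases present.
Newton–Raphson from V/F = 0.5:
  V/F = 0.500: g = 0.0213, g' = -0.201 → V/F = 0.606
  V/F = 0.606: g = 0.0006, g' = -0.190 → V/F = 0.609
Converged at V/F = 0.609.
Compositions from xᵢ = zᵢ/(1+V/F(Kᵢ−1)), yᵢ = Kᵢxᵢ:
  acetaldehyde: x = 0.195, y = 0.387
  acetone: x = 0.522, y = 0.443
  THF: x = 0.283, y = 0.170

V/F = 0.609, x_acetone = 0.522, y_acetone = 0.443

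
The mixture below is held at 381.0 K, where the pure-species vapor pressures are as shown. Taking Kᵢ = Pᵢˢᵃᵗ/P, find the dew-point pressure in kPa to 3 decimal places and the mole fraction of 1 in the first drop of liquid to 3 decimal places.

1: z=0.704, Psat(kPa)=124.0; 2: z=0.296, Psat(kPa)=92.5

At the dew point ψ → 1, so Σzᵢ/Kᵢ = 1 with Kᵢ = Pᵢˢᵃᵗ/P ⇒ 1/P = Σzᵢ/Pᵢˢᵃᵗ.
1/P = 0.704/124.0 + 0.296/92.5 = 0.008877 ⇒ P = 112.645 kPa
xᵢ = zᵢP/Pᵢˢᵃᵗ ⇒ x_1 = 0.704·112.645/124.0 = 0.640

Pdew = 112.645 kPa, x_1 = 0.640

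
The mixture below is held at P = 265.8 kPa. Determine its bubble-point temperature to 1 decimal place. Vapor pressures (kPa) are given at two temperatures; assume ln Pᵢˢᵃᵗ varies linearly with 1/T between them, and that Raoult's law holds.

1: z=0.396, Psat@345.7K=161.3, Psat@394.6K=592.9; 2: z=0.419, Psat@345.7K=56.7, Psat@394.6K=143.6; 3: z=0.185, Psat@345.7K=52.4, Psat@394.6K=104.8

T = 386.9 K

Bubble-point temperature: ΣzᵢPᵢˢᵃᵗ(T) = P. Interpolate ln Pᵢˢᵃᵗ = aᵢ + bᵢ/T.
  T = 345.7 K: ΣzᵢPᵢˢᵃᵗ = 97.33 kPa
  T = 394.6 K: ΣzᵢPᵢˢᵃᵗ = 314.34 kPa
  T = 370.1 K: ΣzᵢPᵢˢᵃᵗ = 180.64 kPa
  T = 382.4 K: ΣzᵢPᵢˢᵃᵗ = 240.43 kPa
  T = 388.5 K: ΣzᵢPᵢˢᵃᵗ = 275.42 kPa
  T = 385.4 K: ΣzᵢPᵢˢᵃᵗ = 257.16 kPa
  T = 386.9 K: ΣzᵢPᵢˢᵃᵗ = 265.88 kPa
Interpolating between 385.4 K and 386.9 K gives T ≈ 386.9 K.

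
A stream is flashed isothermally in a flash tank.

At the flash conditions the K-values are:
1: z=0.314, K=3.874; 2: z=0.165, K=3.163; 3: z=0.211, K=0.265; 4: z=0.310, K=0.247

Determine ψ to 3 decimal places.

Newton–Raphson from ψ = 0.44:
  ψ = 0.440: g = 0.0031, g' = -1.351 → ψ = 0.442
Converged at ψ = 0.442.

ψ = 0.442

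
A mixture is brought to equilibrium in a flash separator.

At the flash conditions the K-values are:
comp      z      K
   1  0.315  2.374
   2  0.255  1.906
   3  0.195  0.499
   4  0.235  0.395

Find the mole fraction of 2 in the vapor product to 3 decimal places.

y_2 = 0.307

Let β = V/F and solve Σ zᵢ(Kᵢ−1)/(1+β(Kᵢ−1)) = 0.
Feasibility: ΣzᵢKᵢ = 1.424, Σzᵢ/Kᵢ = 1.252 — both > 1, two phases present.
Newton iteration, β⁰ = 0.32:
  β = 0.320: g = 0.1871, g' = -0.614 → β = 0.624
  β = 0.624: g = 0.0098, g' = -0.583 → β = 0.641
Converged at β = 0.641.
Compositions from xᵢ = zᵢ/(1+β(Kᵢ−1)), yᵢ = Kᵢxᵢ:
  1: x = 0.167, y = 0.398
  2: x = 0.161, y = 0.307
  3: x = 0.287, y = 0.143
  4: x = 0.384, y = 0.152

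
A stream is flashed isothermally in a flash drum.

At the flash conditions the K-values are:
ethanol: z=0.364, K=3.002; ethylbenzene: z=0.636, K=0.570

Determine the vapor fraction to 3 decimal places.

Rachford–Rice: g(ψ) = Σ zᵢ(Kᵢ−1)/(1+ψ(Kᵢ−1)) = 0.
Feasibility: ΣzᵢKᵢ = 1.455, Σzᵢ/Kᵢ = 1.237 — both > 1, two phases present.
Newton–Raphson from ψ = 0.5:
  ψ = 0.500: g = 0.0158, g' = -0.555 → ψ = 0.528
  ψ = 0.528: g = 0.0002, g' = -0.541 → ψ = 0.529
Converged at ψ = 0.529.

ψ = 0.529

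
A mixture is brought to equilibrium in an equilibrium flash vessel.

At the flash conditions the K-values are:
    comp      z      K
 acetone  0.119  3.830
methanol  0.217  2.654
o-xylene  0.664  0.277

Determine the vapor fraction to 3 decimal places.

ψ = 0.139

Let ψ = V/F and solve Σ zᵢ(Kᵢ−1)/(1+ψ(Kᵢ−1)) = 0.
g(0) = ΣzᵢKᵢ − 1 = 0.216 and g(1) = 1 − Σzᵢ/Kᵢ = -1.510, so a root lies in (0, 1).
Iterate (Newton) starting at ψ = 0.5:
  ψ = 0.500: g = -0.4160, g' = -1.193 → ψ = 0.151
  ψ = 0.151: g = -0.0160, g' = -1.285 → ψ = 0.139
Converged at ψ = 0.139.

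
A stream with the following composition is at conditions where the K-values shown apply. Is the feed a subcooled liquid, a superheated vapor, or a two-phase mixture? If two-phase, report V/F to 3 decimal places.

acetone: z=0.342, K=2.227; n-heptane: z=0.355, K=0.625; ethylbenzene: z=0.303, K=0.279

ΣzᵢKᵢ = 1.068; Σzᵢ/Kᵢ = 1.808.
Both exceed 1, so a two-phase solution exists.
Newton iteration, ψ⁰ = 0.46:
  ψ = 0.460: g = -0.2195, g' = -0.636 → ψ = 0.115
  ψ = 0.115: g = -0.0095, g' = -0.637 → ψ = 0.100
Converged at ψ = 0.100.

two-phase, V/F = 0.100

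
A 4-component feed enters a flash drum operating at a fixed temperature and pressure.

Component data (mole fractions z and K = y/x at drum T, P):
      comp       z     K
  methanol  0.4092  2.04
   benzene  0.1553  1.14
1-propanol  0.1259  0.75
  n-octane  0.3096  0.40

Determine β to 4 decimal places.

β = 0.4976

Material balance + equilibrium reduce to Σ zᵢ(Kᵢ−1)/(1+β(Kᵢ−1)) = 0.
Check two-phase: ΣzᵢKᵢ = 1.2301 > 1 and Σzᵢ/Kᵢ = 1.2787 > 1, so g(0) = 0.2301 > 0 and g(1) = -0.2787 < 0.
Newton iteration, β⁰ = 0.5:
  β = 0.5000: g = -0.00104, g' = -0.4320 → β = 0.4976
Converged at β = 0.4976.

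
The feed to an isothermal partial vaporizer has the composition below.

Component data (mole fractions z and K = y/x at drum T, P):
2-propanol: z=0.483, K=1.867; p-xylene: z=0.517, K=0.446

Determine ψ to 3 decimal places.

ψ = 0.276

Let ψ = V/F and solve Σ zᵢ(Kᵢ−1)/(1+ψ(Kᵢ−1)) = 0.
g(0) = ΣzᵢKᵢ − 1 = 0.132 and g(1) = 1 − Σzᵢ/Kᵢ = -0.418, so a root lies in (0, 1).
Iterate (Newton) starting at ψ = 0.5:
  ψ = 0.500: g = -0.1040, g' = -0.480 → ψ = 0.283
  ψ = 0.283: g = -0.0036, g' = -0.457 → ψ = 0.276
Converged at ψ = 0.276.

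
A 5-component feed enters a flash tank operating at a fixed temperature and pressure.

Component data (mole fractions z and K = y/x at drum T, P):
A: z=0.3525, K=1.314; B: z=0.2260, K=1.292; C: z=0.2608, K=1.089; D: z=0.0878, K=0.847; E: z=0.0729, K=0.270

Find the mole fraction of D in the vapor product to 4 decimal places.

y_D = 0.0858

Rachford–Rice: g(β) = Σ zᵢ(Kᵢ−1)/(1+β(Kᵢ−1)) = 0.
Feasibility: ΣzᵢKᵢ = 1.1332, Σzᵢ/Kᵢ = 1.0563 — both > 1, two phases present.
Newton–Raphson from β = 0.48:
  β = 0.4800: g = 0.07991, g' = -0.1374 → β = 1.0000
  β = 1.0000: g = -0.05633, g' = -0.5692 → β = 0.9010
  β = 0.9010: g = -0.01106, g' = -0.3694 → β = 0.8711
  β = 0.8711: g = -0.00059, g' = -0.3312 → β = 0.8693
Converged at β = 0.8693.
Compositions from xᵢ = zᵢ/(1+β(Kᵢ−1)), yᵢ = Kᵢxᵢ:
  A: x = 0.2769, y = 0.3639
  B: x = 0.1802, y = 0.2329
  C: x = 0.2421, y = 0.2636
  D: x = 0.1013, y = 0.0858
  E: x = 0.1995, y = 0.0539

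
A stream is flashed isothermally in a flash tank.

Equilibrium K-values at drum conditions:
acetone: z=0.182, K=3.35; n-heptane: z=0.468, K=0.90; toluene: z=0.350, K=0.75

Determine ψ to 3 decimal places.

Let ψ = V/F and solve Σ zᵢ(Kᵢ−1)/(1+ψ(Kᵢ−1)) = 0.
g(0) = ΣzᵢKᵢ − 1 = 0.293 and g(1) = 1 − Σzᵢ/Kᵢ = -0.041, so a root lies in (0, 1).
Newton iteration, ψ⁰ = 0.53:
  ψ = 0.530: g = 0.0402, g' = -0.234 → ψ = 0.702
  ψ = 0.702: g = 0.0050, g' = -0.181 → ψ = 0.729
  ψ = 0.729: g = 0.0001, g' = -0.175 → ψ = 0.730
Converged at ψ = 0.730.

ψ = 0.730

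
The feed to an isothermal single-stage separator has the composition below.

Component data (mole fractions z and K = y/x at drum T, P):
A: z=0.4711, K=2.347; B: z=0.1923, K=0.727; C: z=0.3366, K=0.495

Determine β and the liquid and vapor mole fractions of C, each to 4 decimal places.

β = 0.6973, x_C = 0.5196, y_C = 0.2572

Material balance + equilibrium reduce to Σ zᵢ(Kᵢ−1)/(1+β(Kᵢ−1)) = 0.
g(0) = ΣzᵢKᵢ − 1 = 0.4121 and g(1) = 1 − Σzᵢ/Kᵢ = -0.1452, so a root lies in (0, 1).
Newton–Raphson from β = 0.35:
  β = 0.3500: g = 0.16673, g' = -0.5390 → β = 0.6594
  β = 0.6594: g = 0.01722, g' = -0.4540 → β = 0.6973
Converged at β = 0.6973.
Compositions from xᵢ = zᵢ/(1+β(Kᵢ−1)), yᵢ = Kᵢxᵢ:
  A: x = 0.2429, y = 0.5701
  B: x = 0.2375, y = 0.1727
  C: x = 0.5196, y = 0.2572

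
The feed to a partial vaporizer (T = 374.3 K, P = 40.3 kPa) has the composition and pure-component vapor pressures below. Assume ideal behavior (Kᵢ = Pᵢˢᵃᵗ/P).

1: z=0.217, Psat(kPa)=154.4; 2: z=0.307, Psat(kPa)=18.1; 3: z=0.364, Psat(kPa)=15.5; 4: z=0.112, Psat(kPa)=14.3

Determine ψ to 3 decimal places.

ψ = 0.088

Raoult's law: Kᵢ = Pᵢˢᵃᵗ/P = Pᵢˢᵃᵗ/40.3.
  K_1 = 154.4/40.3 = 3.83127, K_2 = 18.1/40.3 = 0.44913, K_3 = 15.5/40.3 = 0.38462, K_4 = 14.3/40.3 = 0.35484
Rachford–Rice: g(ψ) = Σ zᵢ(Kᵢ−1)/(1+ψ(Kᵢ−1)) = 0.
g(0) = ΣzᵢKᵢ − 1 = 0.149 and g(1) = 1 − Σzᵢ/Kᵢ = -1.002, so a root lies in (0, 1).
Iterate (Newton) starting at ψ = 0.5:
  ψ = 0.500: g = -0.4093, g' = -0.865 → ψ = 0.027
  ψ = 0.027: g = 0.0983, g' = -1.790 → ψ = 0.082
  ψ = 0.082: g = 0.0099, g' = -1.455 → ψ = 0.088
Converged at ψ = 0.088.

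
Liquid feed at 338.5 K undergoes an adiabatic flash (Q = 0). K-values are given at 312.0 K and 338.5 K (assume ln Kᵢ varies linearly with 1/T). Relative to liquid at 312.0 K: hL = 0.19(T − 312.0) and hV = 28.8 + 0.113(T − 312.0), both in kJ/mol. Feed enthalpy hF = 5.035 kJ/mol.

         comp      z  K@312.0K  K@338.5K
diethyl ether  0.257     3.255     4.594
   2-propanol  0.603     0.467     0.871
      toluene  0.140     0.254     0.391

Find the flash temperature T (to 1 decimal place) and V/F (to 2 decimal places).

Adiabatic flash: solve Rachford–Rice at each trial T, then check hF = ψ·hV(T) + (1−ψ)·hL(T).
  T = 312.0 K: K = (3.255, 0.467, 0.254), RR gives ψ = 0.118, H_out = 3.405 kJ/mol
  T = 338.5 K: K = (4.594, 0.871, 0.391), RR gives ψ = 0.766, H_out = 25.532 kJ/mol
  T = 325.2 K: K = (3.892, 0.645, 0.318), RR gives ψ = 0.349, H_out = 12.215 kJ/mol
  T = 318.6 K: K = (3.566, 0.551, 0.285), RR gives ψ = 0.222, H_out = 7.539 kJ/mol
  T = 315.3 K: K = (3.408, 0.508, 0.269), RR gives ψ = 0.168, H_out = 5.431 kJ/mol
  T = 313.6 K: K = (3.329, 0.486, 0.261), RR gives ψ = 0.142, H_out = 4.380 kJ/mol
Linear interpolation between T = 313.6 (H_out = 4.380) and T = 315.3 (H_out = 5.431) on hF = 5.035 gives T ≈ 314.7 K, at which ψ = 0.16.

T = 314.7 K, V/F = 0.16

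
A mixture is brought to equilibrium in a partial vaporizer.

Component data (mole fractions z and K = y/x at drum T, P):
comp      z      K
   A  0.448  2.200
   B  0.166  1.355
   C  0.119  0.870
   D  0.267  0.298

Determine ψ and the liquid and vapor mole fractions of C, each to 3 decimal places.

ψ = 0.632, x_C = 0.130, y_C = 0.113

Let ψ = V/F and solve Σ zᵢ(Kᵢ−1)/(1+ψ(Kᵢ−1)) = 0.
Feasibility: ΣzᵢKᵢ = 1.394, Σzᵢ/Kᵢ = 1.359 — both > 1, two phases present.
Iterate (Newton) starting at ψ = 0.5:
  ψ = 0.500: g = 0.0807, g' = -0.582 → ψ = 0.639
  ψ = 0.639: g = -0.0043, g' = -0.655 → ψ = 0.632
Converged at ψ = 0.632.
Compositions from xᵢ = zᵢ/(1+ψ(Kᵢ−1)), yᵢ = Kᵢxᵢ:
  A: x = 0.255, y = 0.560
  B: x = 0.136, y = 0.184
  C: x = 0.130, y = 0.113
  D: x = 0.480, y = 0.143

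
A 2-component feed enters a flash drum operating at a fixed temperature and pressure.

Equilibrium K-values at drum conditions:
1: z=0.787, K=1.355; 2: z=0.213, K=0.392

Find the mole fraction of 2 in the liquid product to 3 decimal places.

Iterate (Newton) starting at β = 0.5:
  β = 0.500: g = 0.0512, g' = -0.234 → β = 0.719
  β = 0.719: g = -0.0074, g' = -0.311 → β = 0.695
  β = 0.695: g = -0.0001, g' = -0.300 → β = 0.694
Converged at β = 0.694.
Compositions from xᵢ = zᵢ/(1+β(Kᵢ−1)), yᵢ = Kᵢxᵢ:
  1: x = 0.631, y = 0.855
  2: x = 0.369, y = 0.145

x_2 = 0.369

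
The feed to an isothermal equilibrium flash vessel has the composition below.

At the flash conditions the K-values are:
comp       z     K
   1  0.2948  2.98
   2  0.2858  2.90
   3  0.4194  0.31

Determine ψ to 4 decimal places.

Rachford–Rice: g(ψ) = Σ zᵢ(Kᵢ−1)/(1+ψ(Kᵢ−1)) = 0.
Check two-phase: ΣzᵢKᵢ = 1.8373 > 1 and Σzᵢ/Kᵢ = 1.5504 > 1, so g(0) = 0.8373 > 0 and g(1) = -0.5504 < 0.
Iterate (Newton) starting at ψ = 0.5:
  ψ = 0.5000: g = 0.12998, g' = -1.0286 → ψ = 0.6264
  ψ = 0.6264: g = -0.00115, g' = -1.0647 → ψ = 0.6253
Converged at ψ = 0.6253.

ψ = 0.6253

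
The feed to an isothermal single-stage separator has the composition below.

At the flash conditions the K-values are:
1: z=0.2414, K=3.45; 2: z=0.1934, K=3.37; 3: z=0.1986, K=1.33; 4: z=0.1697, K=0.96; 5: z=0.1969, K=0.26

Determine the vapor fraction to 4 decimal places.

ψ = 0.8456

Newton iteration, ψ⁰ = 0.5:
  ψ = 0.5000: g = 0.29364, g' = -0.8081 → ψ = 0.8634
  ψ = 0.8634: g = -0.01920, g' = -1.1066 → ψ = 0.8460
  ψ = 0.8460: g = -0.00043, g' = -1.0583 → ψ = 0.8456
Converged at ψ = 0.8456.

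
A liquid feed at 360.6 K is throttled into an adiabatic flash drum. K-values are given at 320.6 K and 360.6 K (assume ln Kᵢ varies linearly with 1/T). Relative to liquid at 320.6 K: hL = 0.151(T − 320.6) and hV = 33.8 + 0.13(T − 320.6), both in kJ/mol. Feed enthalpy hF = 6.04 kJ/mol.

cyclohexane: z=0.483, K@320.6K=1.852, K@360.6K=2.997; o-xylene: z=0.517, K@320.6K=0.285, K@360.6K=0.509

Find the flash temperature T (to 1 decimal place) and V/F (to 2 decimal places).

T = 325.0 K, V/F = 0.16

Adiabatic flash: solve Rachford–Rice at each trial T, then check hF = ψ·hV(T) + (1−ψ)·hL(T).
  T = 320.6 K: K = (1.852, 0.285), RR gives ψ = 0.069, H_out = 2.323 kJ/mol
  T = 360.6 K: K = (2.997, 0.509), RR gives ψ = 0.725, H_out = 29.930 kJ/mol
  T = 340.6 K: K = (2.389, 0.387), RR gives ψ = 0.416, H_out = 16.919 kJ/mol
  T = 330.6 K: K = (2.112, 0.334), RR gives ψ = 0.260, H_out = 10.244 kJ/mol
  T = 325.6 K: K = (1.980, 0.309), RR gives ψ = 0.171, H_out = 6.519 kJ/mol
  T = 323.1 K: K = (1.915, 0.297), RR gives ψ = 0.122, H_out = 4.493 kJ/mol
  T = 324.4 K: K = (1.949, 0.303), RR gives ψ = 0.148, H_out = 5.562 kJ/mol
Linear interpolation between T = 324.4 (H_out = 5.562) and T = 325.6 (H_out = 6.519) on hF = 6.04 gives T ≈ 325.0 K, at which ψ = 0.16.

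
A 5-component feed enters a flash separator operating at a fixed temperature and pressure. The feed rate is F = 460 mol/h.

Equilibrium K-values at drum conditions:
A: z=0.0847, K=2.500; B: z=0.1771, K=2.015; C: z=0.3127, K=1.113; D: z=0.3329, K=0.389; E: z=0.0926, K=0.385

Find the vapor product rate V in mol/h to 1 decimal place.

V = 76.8 mol/h

Iterate (Newton) starting at V/F = 0.5:
  V/F = 0.5000: g = -0.14983, g' = -0.4768 → V/F = 0.1858
  V/F = 0.1858: g = -0.00853, g' = -0.4523 → V/F = 0.1669
  V/F = 0.1669: g = 0.00004, g' = -0.4568 → V/F = 0.1670
Converged at V/F = 0.1670.
Then V = V/F·F = 0.1670·460 = 76.8 mol/h and L = F − V = 383.2 mol/h.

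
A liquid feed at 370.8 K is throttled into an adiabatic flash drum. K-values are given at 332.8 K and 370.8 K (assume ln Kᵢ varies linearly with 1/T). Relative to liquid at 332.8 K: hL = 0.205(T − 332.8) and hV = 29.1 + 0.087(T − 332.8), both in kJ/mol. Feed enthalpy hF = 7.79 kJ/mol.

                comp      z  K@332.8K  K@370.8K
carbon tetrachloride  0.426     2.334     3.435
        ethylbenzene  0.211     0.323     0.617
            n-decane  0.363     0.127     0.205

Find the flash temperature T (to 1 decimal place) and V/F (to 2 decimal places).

T = 343.4 K, V/F = 0.20

Adiabatic flash: solve Rachford–Rice at each trial T, then check hF = ψ·hV(T) + (1−ψ)·hL(T).
  T = 332.8 K: K = (2.334, 0.323, 0.127), RR gives ψ = 0.101, H_out = 2.937 kJ/mol
  T = 370.8 K: K = (3.435, 0.617, 0.205), RR gives ψ = 0.406, H_out = 17.780 kJ/mol
  T = 351.8 K: K = (2.861, 0.454, 0.163), RR gives ψ = 0.270, H_out = 11.155 kJ/mol
  T = 342.3 K: K = (2.591, 0.385, 0.145), RR gives ψ = 0.193, H_out = 7.334 kJ/mol
  T = 347.1 K: K = (2.726, 0.419, 0.154), RR gives ψ = 0.233, H_out = 9.322 kJ/mol
  T = 344.7 K: K = (2.658, 0.402, 0.149), RR gives ψ = 0.213, H_out = 8.344 kJ/mol
Linear interpolation between T = 342.3 (H_out = 7.334) and T = 344.7 (H_out = 8.344) on hF = 7.79 gives T ≈ 343.4 K, at which ψ = 0.20.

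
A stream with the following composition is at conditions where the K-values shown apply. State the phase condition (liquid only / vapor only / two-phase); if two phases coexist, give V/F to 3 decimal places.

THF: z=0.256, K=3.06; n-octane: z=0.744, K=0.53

two-phase, V/F = 0.184

ΣzᵢKᵢ = 1.178; Σzᵢ/Kᵢ = 1.487.
Both exceed 1, so a two-phase solution exists.
Let ψ = V/F and solve Σ zᵢ(Kᵢ−1)/(1+ψ(Kᵢ−1)) = 0.
Binary case is linear: z₁(K₁−1)(1+ψ(K₂−1)) + z₂(K₂−1)(1+ψ(K₁−1)) = 0
⇒ ψ = [z₁(K₁−1)+z₂(K₂−1)] / [−(K₁−1)(K₂−1)] = 0.1777/0.9682 = 0.184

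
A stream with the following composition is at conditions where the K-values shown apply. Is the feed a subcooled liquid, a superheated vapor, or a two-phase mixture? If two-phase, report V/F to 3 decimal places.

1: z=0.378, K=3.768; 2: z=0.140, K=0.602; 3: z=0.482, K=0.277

two-phase, V/F = 0.350

ΣzᵢKᵢ = 1.642; Σzᵢ/Kᵢ = 2.073.
Both exceed 1, so a two-phase solution exists.
Material balance + equilibrium reduce to Σ zᵢ(Kᵢ−1)/(1+ψ(Kᵢ−1)) = 0.
Newton iteration, ψ⁰ = 0.51:
  ψ = 0.510: g = -0.1881, g' = -1.165 → ψ = 0.349
  ψ = 0.349: g = 0.0019, g' = -1.230 → ψ = 0.350
Converged at ψ = 0.350.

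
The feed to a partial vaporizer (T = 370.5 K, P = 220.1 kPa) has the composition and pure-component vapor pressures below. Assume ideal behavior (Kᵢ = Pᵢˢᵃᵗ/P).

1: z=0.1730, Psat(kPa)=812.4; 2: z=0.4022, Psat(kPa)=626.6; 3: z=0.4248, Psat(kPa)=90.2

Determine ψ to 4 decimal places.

ψ = 0.7685

Raoult's law: Kᵢ = Pᵢˢᵃᵗ/P = Pᵢˢᵃᵗ/220.1.
  K_1 = 812.4/220.1 = 3.691050, K_2 = 626.6/220.1 = 2.846888, K_3 = 90.2/220.1 = 0.409814
Let ψ = V/F and solve Σ zᵢ(Kᵢ−1)/(1+ψ(Kᵢ−1)) = 0.
Feasibility: ΣzᵢKᵢ = 1.9577, Σzᵢ/Kᵢ = 1.2247 — both > 1, two phases present.
Iterate (Newton) starting at ψ = 0.5:
  ψ = 0.5000: g = 0.22901, g' = -0.8963 → ψ = 0.7555
  ψ = 0.7555: g = 0.01115, g' = -0.8572 → ψ = 0.7685
Converged at ψ = 0.7685.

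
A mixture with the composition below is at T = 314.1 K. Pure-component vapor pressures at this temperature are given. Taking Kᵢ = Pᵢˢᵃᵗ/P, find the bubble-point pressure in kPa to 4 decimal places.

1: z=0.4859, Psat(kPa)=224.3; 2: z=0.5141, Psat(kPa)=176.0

At the bubble point ψ → 0, so ΣzᵢKᵢ = 1 with Kᵢ = Pᵢˢᵃᵗ/P ⇒ P = ΣzᵢPᵢˢᵃᵗ.
P = 0.4859·224.3 + 0.5141·176.0 = 199.4690 kPa

Pbub = 199.4690 kPa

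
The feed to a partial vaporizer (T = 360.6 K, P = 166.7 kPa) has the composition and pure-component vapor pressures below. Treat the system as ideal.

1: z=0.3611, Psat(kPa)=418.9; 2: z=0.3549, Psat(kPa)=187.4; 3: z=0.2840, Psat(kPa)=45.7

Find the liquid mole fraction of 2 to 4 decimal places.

x_2 = 0.3324

Raoult's law: Kᵢ = Pᵢˢᵃᵗ/P = Pᵢˢᵃᵗ/166.7.
  K_1 = 418.9/166.7 = 2.512897, K_2 = 187.4/166.7 = 1.124175, K_3 = 45.7/166.7 = 0.274145
Rachford–Rice: g(V/F) = Σ zᵢ(Kᵢ−1)/(1+V/F(Kᵢ−1)) = 0.
g(0) = ΣzᵢKᵢ − 1 = 0.3842 and g(1) = 1 − Σzᵢ/Kᵢ = -0.4953, so a root lies in (0, 1).
Newton–Raphson from V/F = 0.36:
  V/F = 0.3600: g = 0.11680, g' = -0.6256 → V/F = 0.5467
  V/F = 0.5467: g = -0.00148, g' = -0.6636 → V/F = 0.5445
Converged at V/F = 0.5444.
Compositions from xᵢ = zᵢ/(1+V/F(Kᵢ−1)), yᵢ = Kᵢxᵢ:
  1: x = 0.1980, y = 0.4976
  2: x = 0.3324, y = 0.3737
  3: x = 0.4696, y = 0.1287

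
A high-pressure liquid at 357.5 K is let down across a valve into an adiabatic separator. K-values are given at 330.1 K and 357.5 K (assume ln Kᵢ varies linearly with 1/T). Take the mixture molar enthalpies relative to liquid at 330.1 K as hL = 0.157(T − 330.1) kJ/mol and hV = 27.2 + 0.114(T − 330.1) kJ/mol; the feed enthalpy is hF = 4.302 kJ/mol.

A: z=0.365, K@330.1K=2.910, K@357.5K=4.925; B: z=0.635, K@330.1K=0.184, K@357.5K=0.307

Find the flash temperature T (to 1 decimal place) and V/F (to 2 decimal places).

Adiabatic flash: solve Rachford–Rice at each trial T, then check hF = ψ·hV(T) + (1−ψ)·hL(T).
  T = 330.1 K: K = (2.910, 0.184), RR gives ψ = 0.115, H_out = 3.124 kJ/mol
  T = 357.5 K: K = (4.925, 0.307), RR gives ψ = 0.365, H_out = 13.797 kJ/mol
  T = 343.8 K: K = (3.826, 0.240), RR gives ψ = 0.256, H_out = 8.953 kJ/mol
  T = 337.0 K: K = (3.349, 0.211), RR gives ψ = 0.192, H_out = 6.256 kJ/mol
  T = 333.6 K: K = (3.127, 0.197), RR gives ψ = 0.156, H_out = 4.776 kJ/mol
  T = 331.9 K: K = (3.020, 0.191), RR gives ψ = 0.137, H_out = 3.992 kJ/mol
Linear interpolation between T = 331.9 (H_out = 3.992) and T = 333.6 (H_out = 4.776) on hF = 4.302 gives T ≈ 332.6 K, at which ψ = 0.14.

T = 332.6 K, V/F = 0.14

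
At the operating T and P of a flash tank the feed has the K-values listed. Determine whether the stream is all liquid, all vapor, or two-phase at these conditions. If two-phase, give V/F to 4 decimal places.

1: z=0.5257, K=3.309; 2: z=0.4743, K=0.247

ΣzᵢKᵢ = 1.8567; Σzᵢ/Kᵢ = 2.0791.
Both exceed 1, so a two-phase solution exists.
Binary case is linear: z₁(K₁−1)(1+ψ(K₂−1)) + z₂(K₂−1)(1+ψ(K₁−1)) = 0
⇒ ψ = [z₁(K₁−1)+z₂(K₂−1)] / [−(K₁−1)(K₂−1)] = 0.85669/1.73868 = 0.4927

two-phase, V/F = 0.4927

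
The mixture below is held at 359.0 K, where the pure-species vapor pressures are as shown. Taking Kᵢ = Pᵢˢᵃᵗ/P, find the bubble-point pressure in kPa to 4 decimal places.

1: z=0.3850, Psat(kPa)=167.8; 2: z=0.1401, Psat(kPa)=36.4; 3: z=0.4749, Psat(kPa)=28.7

Pbub = 83.3323 kPa

At the bubble point ψ → 0, so ΣzᵢKᵢ = 1 with Kᵢ = Pᵢˢᵃᵗ/P ⇒ P = ΣzᵢPᵢˢᵃᵗ.
P = 0.3850·167.8 + 0.1401·36.4 + 0.4749·28.7 = 83.3323 kPa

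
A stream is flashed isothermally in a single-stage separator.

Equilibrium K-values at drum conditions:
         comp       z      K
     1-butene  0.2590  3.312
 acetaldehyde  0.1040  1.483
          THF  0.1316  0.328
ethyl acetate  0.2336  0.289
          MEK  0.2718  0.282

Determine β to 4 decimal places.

β = 0.1403

Rachford–Rice: g(β) = Σ zᵢ(Kᵢ−1)/(1+β(Kᵢ−1)) = 0.
Check two-phase: ΣzᵢKᵢ = 1.1994 > 1 and Σzᵢ/Kᵢ = 2.3217 > 1, so g(0) = 0.1994 > 0 and g(1) = -1.3217 < 0.
Iterate (Newton) starting at β = 0.54:
  β = 0.5400: g = -0.42098, g' = -1.1204 → β = 0.1643
  β = 0.1643: g = -0.02818, g' = -1.1546 → β = 0.1399
  β = 0.1399: g = 0.00057, g' = -1.2030 → β = 0.1403
Converged at β = 0.1403.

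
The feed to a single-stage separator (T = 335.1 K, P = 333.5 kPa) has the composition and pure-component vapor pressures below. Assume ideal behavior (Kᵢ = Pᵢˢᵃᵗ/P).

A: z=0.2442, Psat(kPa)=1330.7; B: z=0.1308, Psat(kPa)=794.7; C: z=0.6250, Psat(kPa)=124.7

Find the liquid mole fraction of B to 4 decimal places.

x_B = 0.0899

Raoult's law: Kᵢ = Pᵢˢᵃᵗ/P = Pᵢˢᵃᵗ/333.5.
  K_A = 1330.7/333.5 = 3.990105, K_B = 794.7/333.5 = 2.382909, K_C = 124.7/333.5 = 0.373913
Rachford–Rice: g(β) = Σ zᵢ(Kᵢ−1)/(1+β(Kᵢ−1)) = 0.
Feasibility: ΣzᵢKᵢ = 1.5198, Σzᵢ/Kᵢ = 1.7876 — both > 1, two phases present.
Newton–Raphson from β = 0.5:
  β = 0.5000: g = -0.17003, g' = -0.9573 → β = 0.3224
  β = 0.3224: g = 0.00664, g' = -1.0703 → β = 0.3286
Converged at β = 0.3286.
Compositions from xᵢ = zᵢ/(1+β(Kᵢ−1)), yᵢ = Kᵢxᵢ:
  A: x = 0.1232, y = 0.4915
  B: x = 0.0899, y = 0.2143
  C: x = 0.7869, y = 0.2942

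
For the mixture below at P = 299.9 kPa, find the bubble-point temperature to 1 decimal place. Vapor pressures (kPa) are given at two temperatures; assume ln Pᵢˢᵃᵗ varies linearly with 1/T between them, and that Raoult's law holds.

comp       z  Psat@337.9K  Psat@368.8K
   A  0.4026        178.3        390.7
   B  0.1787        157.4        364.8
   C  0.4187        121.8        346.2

Bubble-point temperature: ΣzᵢPᵢˢᵃᵗ(T) = P. Interpolate ln Pᵢˢᵃᵗ = aᵢ + bᵢ/T.
  T = 337.9 K: ΣzᵢPᵢˢᵃᵗ = 150.91 kPa
  T = 368.8 K: ΣzᵢPᵢˢᵃᵗ = 367.44 kPa
  T = 353.4 K: ΣzᵢPᵢˢᵃᵗ = 240.02 kPa
  T = 361.1 K: ΣzᵢPᵢˢᵃᵗ = 298.20 kPa
  T = 365.0 K: ΣzᵢPᵢˢᵃᵗ = 331.80 kPa
  T = 363.1 K: ΣzᵢPᵢˢᵃᵗ = 315.07 kPa
Interpolating between 361.1 K and 363.1 K gives T ≈ 361.3 K.

T = 361.3 K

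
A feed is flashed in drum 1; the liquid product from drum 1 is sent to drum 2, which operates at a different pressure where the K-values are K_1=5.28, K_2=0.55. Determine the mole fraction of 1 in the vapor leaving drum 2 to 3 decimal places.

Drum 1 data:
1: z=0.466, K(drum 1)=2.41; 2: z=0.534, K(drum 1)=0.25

y_1 (drum 2) = 0.502

Drum 1:
Binary case is linear: z₁(K₁−1)(1+ψ₁(K₂−1)) + z₂(K₂−1)(1+ψ₁(K₁−1)) = 0
⇒ ψ₁ = [z₁(K₁−1)+z₂(K₂−1)] / [−(K₁−1)(K₂−1)] = 0.2566/1.0575 = 0.243
Drum-1 compositions:
  1: x = 0.347, y = 0.837
  2: x = 0.653, y = 0.163
Drum-2 feed = drum-1 liquid: z₂ = (0.3472, 0.6528).
Drum 2:
Binary case is linear: z₁(K₁−1)(1+ψ₂(K₂−1)) + z₂(K₂−1)(1+ψ₂(K₁−1)) = 0
⇒ ψ₂ = [z₁(K₁−1)+z₂(K₂−1)] / [−(K₁−1)(K₂−1)] = 1.1924/1.9260 = 0.619
  1: x = 0.095, y = 0.502
  2: x = 0.905, y = 0.498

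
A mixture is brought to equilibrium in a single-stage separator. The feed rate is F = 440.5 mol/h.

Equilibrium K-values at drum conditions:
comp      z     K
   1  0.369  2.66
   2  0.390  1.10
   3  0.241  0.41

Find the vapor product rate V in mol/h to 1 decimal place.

Let ψ = V/F and solve Σ zᵢ(Kᵢ−1)/(1+ψ(Kᵢ−1)) = 0.
g(0) = ΣzᵢKᵢ − 1 = 0.509 and g(1) = 1 − Σzᵢ/Kᵢ = -0.081, so a root lies in (0, 1).
Newton–Raphson from ψ = 0.5:
  ψ = 0.500: g = 0.1702, g' = -0.476 → ψ = 0.858
  ψ = 0.858: g = 0.0009, g' = -0.520 → ψ = 0.859
Converged at ψ = 0.859.
Then V = ψ·F = 0.8592·440.5 = 378.5 mol/h and L = F − V = 62.0 mol/h.

V = 378.5 mol/h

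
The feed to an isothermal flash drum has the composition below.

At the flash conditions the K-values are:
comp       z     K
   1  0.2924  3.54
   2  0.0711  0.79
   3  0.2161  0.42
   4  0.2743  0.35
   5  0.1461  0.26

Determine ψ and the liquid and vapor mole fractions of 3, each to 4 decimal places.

ψ = 0.2028, x_3 = 0.2449, y_3 = 0.1029

Material balance + equilibrium reduce to Σ zᵢ(Kᵢ−1)/(1+ψ(Kᵢ−1)) = 0.
Feasibility: ΣzᵢKᵢ = 1.3160, Σzᵢ/Kᵢ = 2.0328 — both > 1, two phases present.
Newton iteration, ψ⁰ = 0.5:
  ψ = 0.5000: g = -0.30179, g' = -0.9701 → ψ = 0.1889
  ψ = 0.1889: g = 0.01661, g' = -1.2152 → ψ = 0.2026
  ψ = 0.2026: g = 0.00022, g' = -1.1835 → ψ = 0.2028
Converged at ψ = 0.2028.
Compositions from xᵢ = zᵢ/(1+ψ(Kᵢ−1)), yᵢ = Kᵢxᵢ:
  1: x = 0.1930, y = 0.6832
  2: x = 0.0743, y = 0.0587
  3: x = 0.2449, y = 0.1029
  4: x = 0.3159, y = 0.1106
  5: x = 0.1719, y = 0.0447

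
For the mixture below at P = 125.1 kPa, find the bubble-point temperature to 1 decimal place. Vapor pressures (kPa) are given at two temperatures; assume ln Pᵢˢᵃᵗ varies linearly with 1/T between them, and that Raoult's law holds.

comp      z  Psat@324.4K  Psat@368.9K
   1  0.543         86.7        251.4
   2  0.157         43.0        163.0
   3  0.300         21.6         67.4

T = 352.5 K

Bubble-point temperature: ΣzᵢPᵢˢᵃᵗ(T) = P. Interpolate ln Pᵢˢᵃᵗ = aᵢ + bᵢ/T.
  T = 324.4 K: ΣzᵢPᵢˢᵃᵗ = 60.31 kPa
  T = 368.9 K: ΣzᵢPᵢˢᵃᵗ = 182.32 kPa
  T = 346.6 K: ΣzᵢPᵢˢᵃᵗ = 108.41 kPa
  T = 357.8 K: ΣzᵢPᵢˢᵃᵗ = 141.87 kPa
  T = 352.2 K: ΣzᵢPᵢˢᵃᵗ = 124.27 kPa
  T = 355.0 K: ΣzᵢPᵢˢᵃᵗ = 132.85 kPa
Interpolating between 352.2 K and 355.0 K gives T ≈ 352.5 K.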